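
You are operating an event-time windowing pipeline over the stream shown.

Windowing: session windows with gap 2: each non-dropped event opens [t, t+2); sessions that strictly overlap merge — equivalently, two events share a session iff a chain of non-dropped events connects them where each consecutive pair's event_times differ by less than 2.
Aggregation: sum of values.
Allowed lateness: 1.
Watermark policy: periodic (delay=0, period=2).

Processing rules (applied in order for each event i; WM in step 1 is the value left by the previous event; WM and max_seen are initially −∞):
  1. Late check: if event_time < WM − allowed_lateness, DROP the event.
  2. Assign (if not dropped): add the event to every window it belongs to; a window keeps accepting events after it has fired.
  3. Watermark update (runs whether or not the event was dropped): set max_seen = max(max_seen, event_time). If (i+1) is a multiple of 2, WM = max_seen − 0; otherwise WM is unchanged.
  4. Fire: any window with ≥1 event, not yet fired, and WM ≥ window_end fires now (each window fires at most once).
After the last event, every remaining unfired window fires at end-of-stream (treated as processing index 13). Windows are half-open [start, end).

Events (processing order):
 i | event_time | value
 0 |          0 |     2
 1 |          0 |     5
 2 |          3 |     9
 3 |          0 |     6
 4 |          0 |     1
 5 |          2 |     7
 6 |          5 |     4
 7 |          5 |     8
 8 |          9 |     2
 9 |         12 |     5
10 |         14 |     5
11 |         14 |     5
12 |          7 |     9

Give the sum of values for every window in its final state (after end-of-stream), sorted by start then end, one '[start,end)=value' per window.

[0,2)=13 [2,5)=16 [5,7)=12 [9,11)=2 [12,14)=5 [14,16)=10

i=0 t=0 v=2: → [0,2); WM=−∞
i=1 t=0 v=5: → [0,2); WM=0
i=2 t=3 v=9: → [3,5); WM=0
i=3 t=0 v=6: → [0,2); WM=3
i=4 t=0 v=1: DROP (t<3-1); WM=3
i=5 t=2 v=7: → [2,5); WM=3
i=6 t=5 v=4: → [5,7); WM=3
i=7 t=5 v=8: → [5,7); WM=5
i=8 t=9 v=2: → [9,11); WM=5
i=9 t=12 v=5: → [12,14); WM=12
i=10 t=14 v=5: → [14,16); WM=12
i=11 t=14 v=5: → [14,16); WM=14
i=12 t=7 v=9: DROP (t<14-1); WM=14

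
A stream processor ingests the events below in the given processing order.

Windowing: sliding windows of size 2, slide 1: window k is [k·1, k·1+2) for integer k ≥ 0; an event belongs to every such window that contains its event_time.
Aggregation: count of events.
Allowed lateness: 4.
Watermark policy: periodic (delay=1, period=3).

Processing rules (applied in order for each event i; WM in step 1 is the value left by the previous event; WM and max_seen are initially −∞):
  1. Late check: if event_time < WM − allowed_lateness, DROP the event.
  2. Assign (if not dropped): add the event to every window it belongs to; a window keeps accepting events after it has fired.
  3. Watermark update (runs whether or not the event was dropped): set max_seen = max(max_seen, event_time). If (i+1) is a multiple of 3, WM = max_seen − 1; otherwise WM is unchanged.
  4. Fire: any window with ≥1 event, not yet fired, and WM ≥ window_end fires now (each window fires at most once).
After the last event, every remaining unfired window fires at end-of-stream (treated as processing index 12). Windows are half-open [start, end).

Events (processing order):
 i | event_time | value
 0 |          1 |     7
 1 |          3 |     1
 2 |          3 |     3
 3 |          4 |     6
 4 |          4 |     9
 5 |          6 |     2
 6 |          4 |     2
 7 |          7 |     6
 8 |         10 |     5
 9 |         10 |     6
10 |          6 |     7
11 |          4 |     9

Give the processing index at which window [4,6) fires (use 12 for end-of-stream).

8

i=0 t=1 v=7: → [1,3),[0,2); WM=−∞
i=1 t=3 v=1: → [3,5),[2,4); WM=−∞
i=2 t=3 v=3: → [3,5),[2,4); WM=2; [0,2) fires=1
i=3 t=4 v=6: → [4,6),[3,5); WM=2
i=4 t=4 v=9: → [4,6),[3,5); WM=2
i=5 t=6 v=2: → [6,8),[5,7); WM=5; [1,3) fires=1 [2,4) fires=2 [3,5) fires=4
i=6 t=4 v=2: → [4,6),[3,5); WM=5
i=7 t=7 v=6: → [7,9),[6,8); WM=5
i=8 t=10 v=5: → [10,12),[9,11); WM=9; [4,6) fires=3 [5,7) fires=1 [6,8) fires=2 [7,9) fires=1
i=9 t=10 v=6: → [10,12),[9,11); WM=9
i=10 t=6 v=7: → [6,8),[5,7); WM=9
i=11 t=4 v=9: DROP (t<9-4); WM=9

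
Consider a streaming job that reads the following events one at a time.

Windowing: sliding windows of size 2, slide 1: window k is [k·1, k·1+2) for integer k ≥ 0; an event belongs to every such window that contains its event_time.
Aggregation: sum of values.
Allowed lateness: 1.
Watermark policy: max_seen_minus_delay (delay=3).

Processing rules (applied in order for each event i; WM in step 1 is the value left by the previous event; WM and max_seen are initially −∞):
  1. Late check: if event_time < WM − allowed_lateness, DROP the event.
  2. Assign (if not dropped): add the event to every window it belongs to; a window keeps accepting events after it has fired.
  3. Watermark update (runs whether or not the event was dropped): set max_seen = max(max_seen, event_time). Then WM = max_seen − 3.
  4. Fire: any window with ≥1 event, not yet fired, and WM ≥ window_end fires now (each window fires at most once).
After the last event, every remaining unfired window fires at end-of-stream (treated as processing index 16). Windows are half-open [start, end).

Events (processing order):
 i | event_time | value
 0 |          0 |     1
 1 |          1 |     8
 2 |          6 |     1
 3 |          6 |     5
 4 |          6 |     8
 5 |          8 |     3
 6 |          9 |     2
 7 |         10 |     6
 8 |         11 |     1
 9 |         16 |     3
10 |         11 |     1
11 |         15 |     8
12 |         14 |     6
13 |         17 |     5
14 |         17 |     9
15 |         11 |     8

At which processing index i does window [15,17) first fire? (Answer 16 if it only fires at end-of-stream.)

i=0 t=0 v=1: → [0,2); WM=-3
i=1 t=1 v=8: → [1,3),[0,2); WM=-2
i=2 t=6 v=1: → [6,8),[5,7); WM=3; [0,2) fires=9 [1,3) fires=8
i=3 t=6 v=5: → [6,8),[5,7); WM=3
i=4 t=6 v=8: → [6,8),[5,7); WM=3
i=5 t=8 v=3: → [8,10),[7,9); WM=5
i=6 t=9 v=2: → [9,11),[8,10); WM=6
i=7 t=10 v=6: → [10,12),[9,11); WM=7; [5,7) fires=14
i=8 t=11 v=1: → [11,13),[10,12); WM=8; [6,8) fires=14
i=9 t=16 v=3: → [16,18),[15,17); WM=13; [7,9) fires=3 [8,10) fires=5 [9,11) fires=8 [10,12) fires=7 [11,13) fires=1
i=10 t=11 v=1: DROP (t<13-1); WM=13
i=11 t=15 v=8: → [15,17),[14,16); WM=13
i=12 t=14 v=6: → [14,16),[13,15); WM=13
i=13 t=17 v=5: → [17,19),[16,18); WM=14
i=14 t=17 v=9: → [17,19),[16,18); WM=14
i=15 t=11 v=8: DROP (t<14-1); WM=14

16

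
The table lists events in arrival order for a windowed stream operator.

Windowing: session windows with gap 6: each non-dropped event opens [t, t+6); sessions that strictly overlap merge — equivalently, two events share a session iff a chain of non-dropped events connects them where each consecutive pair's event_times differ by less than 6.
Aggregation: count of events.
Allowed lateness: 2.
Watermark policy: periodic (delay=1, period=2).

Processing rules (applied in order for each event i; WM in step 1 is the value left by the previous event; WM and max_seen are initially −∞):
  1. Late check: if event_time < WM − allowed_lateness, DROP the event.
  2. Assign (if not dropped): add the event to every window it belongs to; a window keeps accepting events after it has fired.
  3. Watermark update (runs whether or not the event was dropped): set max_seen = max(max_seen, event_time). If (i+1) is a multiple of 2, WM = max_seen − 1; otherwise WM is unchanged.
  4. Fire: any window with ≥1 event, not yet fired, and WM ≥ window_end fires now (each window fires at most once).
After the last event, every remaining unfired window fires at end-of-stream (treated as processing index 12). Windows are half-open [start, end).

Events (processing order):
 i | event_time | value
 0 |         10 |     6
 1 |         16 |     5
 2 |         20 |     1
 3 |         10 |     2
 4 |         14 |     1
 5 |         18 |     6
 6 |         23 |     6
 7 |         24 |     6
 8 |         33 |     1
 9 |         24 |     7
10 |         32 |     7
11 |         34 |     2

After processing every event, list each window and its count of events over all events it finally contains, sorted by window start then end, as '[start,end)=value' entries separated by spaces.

[10,16)=1 [16,30)=6 [32,40)=3

i=0 t=10 v=6: → [10,16); WM=−∞
i=1 t=16 v=5: → [16,22); WM=15
i=2 t=20 v=1: → [16,26); WM=15
i=3 t=10 v=2: DROP (t<15-2); WM=19
i=4 t=14 v=1: DROP (t<19-2); WM=19
i=5 t=18 v=6: → [16,26); WM=19
i=6 t=23 v=6: → [16,29); WM=19
i=7 t=24 v=6: → [16,30); WM=23
i=8 t=33 v=1: → [33,39); WM=23
i=9 t=24 v=7: → [16,30); WM=32
i=10 t=32 v=7: → [32,39); WM=32
i=11 t=34 v=2: → [32,40); WM=33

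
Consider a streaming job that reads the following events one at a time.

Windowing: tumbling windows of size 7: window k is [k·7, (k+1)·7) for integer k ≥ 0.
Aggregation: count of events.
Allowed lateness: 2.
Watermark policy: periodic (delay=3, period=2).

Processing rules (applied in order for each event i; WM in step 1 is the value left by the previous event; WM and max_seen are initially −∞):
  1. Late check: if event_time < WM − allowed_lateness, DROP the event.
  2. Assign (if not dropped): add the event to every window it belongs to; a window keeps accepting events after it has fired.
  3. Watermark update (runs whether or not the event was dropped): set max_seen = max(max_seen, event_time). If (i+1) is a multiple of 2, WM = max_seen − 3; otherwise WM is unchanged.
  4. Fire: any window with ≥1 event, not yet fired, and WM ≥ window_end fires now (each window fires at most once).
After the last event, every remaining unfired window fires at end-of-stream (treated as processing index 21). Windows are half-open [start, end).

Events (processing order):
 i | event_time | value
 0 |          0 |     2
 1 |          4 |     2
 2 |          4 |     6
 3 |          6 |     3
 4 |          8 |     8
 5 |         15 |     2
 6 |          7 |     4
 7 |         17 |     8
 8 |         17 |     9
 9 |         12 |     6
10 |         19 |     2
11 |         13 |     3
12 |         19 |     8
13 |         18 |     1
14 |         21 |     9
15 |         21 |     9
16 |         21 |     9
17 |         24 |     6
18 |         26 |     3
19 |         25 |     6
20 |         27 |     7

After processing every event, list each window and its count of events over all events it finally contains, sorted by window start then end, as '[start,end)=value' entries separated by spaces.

i=0 t=0 v=2: → [0,7); WM=−∞
i=1 t=4 v=2: → [0,7); WM=1
i=2 t=4 v=6: → [0,7); WM=1
i=3 t=6 v=3: → [0,7); WM=3
i=4 t=8 v=8: → [7,14); WM=3
i=5 t=15 v=2: → [14,21); WM=12; [0,7) fires=4
i=6 t=7 v=4: DROP (t<12-2); WM=12
i=7 t=17 v=8: → [14,21); WM=14; [7,14) fires=1
i=8 t=17 v=9: → [14,21); WM=14
i=9 t=12 v=6: → [7,14); WM=14
i=10 t=19 v=2: → [14,21); WM=14
i=11 t=13 v=3: → [7,14); WM=16
i=12 t=19 v=8: → [14,21); WM=16
i=13 t=18 v=1: → [14,21); WM=16
i=14 t=21 v=9: → [21,28); WM=16
i=15 t=21 v=9: → [21,28); WM=18
i=16 t=21 v=9: → [21,28); WM=18
i=17 t=24 v=6: → [21,28); WM=21; [14,21) fires=6
i=18 t=26 v=3: → [21,28); WM=21
i=19 t=25 v=6: → [21,28); WM=23
i=20 t=27 v=7: → [21,28); WM=23

[0,7)=4 [7,14)=3 [14,21)=6 [21,28)=7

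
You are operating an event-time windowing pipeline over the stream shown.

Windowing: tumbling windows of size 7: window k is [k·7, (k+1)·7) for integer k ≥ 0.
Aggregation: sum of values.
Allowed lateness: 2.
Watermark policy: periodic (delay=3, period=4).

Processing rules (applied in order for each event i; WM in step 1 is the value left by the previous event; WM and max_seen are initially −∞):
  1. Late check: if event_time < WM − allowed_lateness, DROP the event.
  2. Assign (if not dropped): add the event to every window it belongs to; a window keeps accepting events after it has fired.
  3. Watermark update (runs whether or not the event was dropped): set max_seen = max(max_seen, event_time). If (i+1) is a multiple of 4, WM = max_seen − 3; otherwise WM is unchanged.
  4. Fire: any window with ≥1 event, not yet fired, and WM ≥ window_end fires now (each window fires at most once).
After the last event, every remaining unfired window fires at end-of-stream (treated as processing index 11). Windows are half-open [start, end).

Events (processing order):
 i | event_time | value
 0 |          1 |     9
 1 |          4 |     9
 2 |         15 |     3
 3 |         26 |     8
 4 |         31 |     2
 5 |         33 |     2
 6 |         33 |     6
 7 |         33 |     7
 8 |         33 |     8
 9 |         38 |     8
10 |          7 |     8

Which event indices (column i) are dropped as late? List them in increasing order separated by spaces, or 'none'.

10

i=0 t=1 v=9: → [0,7); WM=−∞
i=1 t=4 v=9: → [0,7); WM=−∞
i=2 t=15 v=3: → [14,21); WM=−∞
i=3 t=26 v=8: → [21,28); WM=23; [0,7) fires=18 [14,21) fires=3
i=4 t=31 v=2: → [28,35); WM=23
i=5 t=33 v=2: → [28,35); WM=23
i=6 t=33 v=6: → [28,35); WM=23
i=7 t=33 v=7: → [28,35); WM=30; [21,28) fires=8
i=8 t=33 v=8: → [28,35); WM=30
i=9 t=38 v=8: → [35,42); WM=30
i=10 t=7 v=8: DROP (t<30-2); WM=30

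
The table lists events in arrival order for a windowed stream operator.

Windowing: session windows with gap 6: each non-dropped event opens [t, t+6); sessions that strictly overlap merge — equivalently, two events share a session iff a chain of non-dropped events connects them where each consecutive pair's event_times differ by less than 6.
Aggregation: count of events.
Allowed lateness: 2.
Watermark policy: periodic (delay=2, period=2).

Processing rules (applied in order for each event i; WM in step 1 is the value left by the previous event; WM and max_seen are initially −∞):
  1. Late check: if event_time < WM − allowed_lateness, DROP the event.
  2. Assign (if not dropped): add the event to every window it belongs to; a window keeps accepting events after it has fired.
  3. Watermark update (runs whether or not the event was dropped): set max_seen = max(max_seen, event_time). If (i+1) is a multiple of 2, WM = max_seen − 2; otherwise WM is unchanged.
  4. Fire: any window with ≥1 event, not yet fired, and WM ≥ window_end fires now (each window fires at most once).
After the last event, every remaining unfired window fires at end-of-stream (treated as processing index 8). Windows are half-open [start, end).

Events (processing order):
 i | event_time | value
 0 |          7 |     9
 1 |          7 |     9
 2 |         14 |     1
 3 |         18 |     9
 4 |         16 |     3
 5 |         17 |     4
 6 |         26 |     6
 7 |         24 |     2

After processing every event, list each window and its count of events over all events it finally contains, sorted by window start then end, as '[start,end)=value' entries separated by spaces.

[7,13)=2 [14,24)=4 [24,32)=2

i=0 t=7 v=9: → [7,13); WM=−∞
i=1 t=7 v=9: → [7,13); WM=5
i=2 t=14 v=1: → [14,20); WM=5
i=3 t=18 v=9: → [14,24); WM=16
i=4 t=16 v=3: → [14,24); WM=16
i=5 t=17 v=4: → [14,24); WM=16
i=6 t=26 v=6: → [26,32); WM=16
i=7 t=24 v=2: → [24,32); WM=24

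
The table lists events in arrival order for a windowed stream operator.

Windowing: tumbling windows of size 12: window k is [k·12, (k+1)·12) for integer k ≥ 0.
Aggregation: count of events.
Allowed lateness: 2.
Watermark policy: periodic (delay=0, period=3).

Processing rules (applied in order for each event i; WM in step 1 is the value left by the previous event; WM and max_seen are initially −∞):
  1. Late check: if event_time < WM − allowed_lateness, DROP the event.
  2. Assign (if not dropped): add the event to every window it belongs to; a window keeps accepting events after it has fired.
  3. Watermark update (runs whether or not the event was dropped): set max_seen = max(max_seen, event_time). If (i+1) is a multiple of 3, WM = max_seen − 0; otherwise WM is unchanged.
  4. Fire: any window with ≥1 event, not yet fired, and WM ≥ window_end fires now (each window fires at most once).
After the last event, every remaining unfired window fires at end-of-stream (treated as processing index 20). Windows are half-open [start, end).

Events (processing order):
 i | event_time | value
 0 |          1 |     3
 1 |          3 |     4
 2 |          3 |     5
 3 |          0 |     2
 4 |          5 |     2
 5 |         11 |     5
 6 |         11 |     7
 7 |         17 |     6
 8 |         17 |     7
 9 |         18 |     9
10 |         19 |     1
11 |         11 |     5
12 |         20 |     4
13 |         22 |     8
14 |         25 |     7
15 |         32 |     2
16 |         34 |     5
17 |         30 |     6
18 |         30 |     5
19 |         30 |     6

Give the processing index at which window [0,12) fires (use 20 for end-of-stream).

8

i=0 t=1 v=3: → [0,12); WM=−∞
i=1 t=3 v=4: → [0,12); WM=−∞
i=2 t=3 v=5: → [0,12); WM=3
i=3 t=0 v=2: DROP (t<3-2); WM=3
i=4 t=5 v=2: → [0,12); WM=3
i=5 t=11 v=5: → [0,12); WM=11
i=6 t=11 v=7: → [0,12); WM=11
i=7 t=17 v=6: → [12,24); WM=11
i=8 t=17 v=7: → [12,24); WM=17; [0,12) fires=6
i=9 t=18 v=9: → [12,24); WM=17
i=10 t=19 v=1: → [12,24); WM=17
i=11 t=11 v=5: DROP (t<17-2); WM=19
i=12 t=20 v=4: → [12,24); WM=19
i=13 t=22 v=8: → [12,24); WM=19
i=14 t=25 v=7: → [24,36); WM=25; [12,24) fires=6
i=15 t=32 v=2: → [24,36); WM=25
i=16 t=34 v=5: → [24,36); WM=25
i=17 t=30 v=6: → [24,36); WM=34
i=18 t=30 v=5: DROP (t<34-2); WM=34
i=19 t=30 v=6: DROP (t<34-2); WM=34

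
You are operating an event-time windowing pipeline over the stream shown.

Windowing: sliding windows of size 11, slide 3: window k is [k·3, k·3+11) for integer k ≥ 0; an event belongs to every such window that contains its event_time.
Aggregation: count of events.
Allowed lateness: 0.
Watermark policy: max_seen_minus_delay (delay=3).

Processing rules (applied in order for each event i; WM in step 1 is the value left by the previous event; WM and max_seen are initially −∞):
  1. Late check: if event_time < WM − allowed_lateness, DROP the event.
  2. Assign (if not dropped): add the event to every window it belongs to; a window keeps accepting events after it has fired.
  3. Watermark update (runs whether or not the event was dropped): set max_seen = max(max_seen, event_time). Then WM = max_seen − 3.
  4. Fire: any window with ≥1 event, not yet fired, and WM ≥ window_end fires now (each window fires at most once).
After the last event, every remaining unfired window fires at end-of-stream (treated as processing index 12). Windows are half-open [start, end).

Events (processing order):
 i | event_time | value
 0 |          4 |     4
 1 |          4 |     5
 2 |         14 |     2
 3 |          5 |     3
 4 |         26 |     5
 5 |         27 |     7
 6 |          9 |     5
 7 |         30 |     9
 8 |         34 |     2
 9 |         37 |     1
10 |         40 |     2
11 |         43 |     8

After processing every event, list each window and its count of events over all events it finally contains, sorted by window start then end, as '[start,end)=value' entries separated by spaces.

i=0 t=4 v=4: → [3,14),[0,11); WM=1
i=1 t=4 v=5: → [3,14),[0,11); WM=1
i=2 t=14 v=2: → [12,23),[9,20),[6,17); WM=11; [0,11) fires=2
i=3 t=5 v=3: DROP (t<11-0); WM=11
i=4 t=26 v=5: → [24,35),[21,32),[18,29); WM=23; [3,14) fires=2 [6,17) fires=1 [9,20) fires=1 [12,23) fires=1
i=5 t=27 v=7: → [27,38),[24,35),[21,32),[18,29); WM=24
i=6 t=9 v=5: DROP (t<24-0); WM=24
i=7 t=30 v=9: → [30,41),[27,38),[24,35),[21,32); WM=27
i=8 t=34 v=2: → [33,44),[30,41),[27,38),[24,35); WM=31; [18,29) fires=2
i=9 t=37 v=1: → [36,47),[33,44),[30,41),[27,38); WM=34; [21,32) fires=3
i=10 t=40 v=2: → [39,50),[36,47),[33,44),[30,41); WM=37; [24,35) fires=4
i=11 t=43 v=8: → [42,53),[39,50),[36,47),[33,44); WM=40; [27,38) fires=4

[0,11)=2 [3,14)=2 [6,17)=1 [9,20)=1 [12,23)=1 [18,29)=2 [21,32)=3 [24,35)=4 [27,38)=4 [30,41)=4 [33,44)=4 [36,47)=3 [39,50)=2 [42,53)=1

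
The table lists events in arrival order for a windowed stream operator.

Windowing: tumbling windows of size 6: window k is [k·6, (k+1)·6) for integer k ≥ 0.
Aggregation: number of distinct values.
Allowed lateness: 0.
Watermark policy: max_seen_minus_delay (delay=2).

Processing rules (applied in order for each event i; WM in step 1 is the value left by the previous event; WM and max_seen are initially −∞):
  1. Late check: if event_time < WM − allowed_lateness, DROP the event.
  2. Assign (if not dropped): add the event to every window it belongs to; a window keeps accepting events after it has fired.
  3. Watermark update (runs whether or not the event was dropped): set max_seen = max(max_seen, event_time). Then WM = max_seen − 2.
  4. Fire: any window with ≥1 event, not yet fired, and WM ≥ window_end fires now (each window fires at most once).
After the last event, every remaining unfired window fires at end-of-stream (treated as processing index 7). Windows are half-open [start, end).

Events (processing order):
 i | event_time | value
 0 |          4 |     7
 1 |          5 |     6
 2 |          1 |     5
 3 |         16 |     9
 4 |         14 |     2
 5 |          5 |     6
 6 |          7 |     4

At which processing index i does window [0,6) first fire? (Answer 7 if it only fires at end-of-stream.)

3

i=0 t=4 v=7: → [0,6); WM=2
i=1 t=5 v=6: → [0,6); WM=3
i=2 t=1 v=5: DROP (t<3-0); WM=3
i=3 t=16 v=9: → [12,18); WM=14; [0,6) fires=2
i=4 t=14 v=2: → [12,18); WM=14
i=5 t=5 v=6: DROP (t<14-0); WM=14
i=6 t=7 v=4: DROP (t<14-0); WM=14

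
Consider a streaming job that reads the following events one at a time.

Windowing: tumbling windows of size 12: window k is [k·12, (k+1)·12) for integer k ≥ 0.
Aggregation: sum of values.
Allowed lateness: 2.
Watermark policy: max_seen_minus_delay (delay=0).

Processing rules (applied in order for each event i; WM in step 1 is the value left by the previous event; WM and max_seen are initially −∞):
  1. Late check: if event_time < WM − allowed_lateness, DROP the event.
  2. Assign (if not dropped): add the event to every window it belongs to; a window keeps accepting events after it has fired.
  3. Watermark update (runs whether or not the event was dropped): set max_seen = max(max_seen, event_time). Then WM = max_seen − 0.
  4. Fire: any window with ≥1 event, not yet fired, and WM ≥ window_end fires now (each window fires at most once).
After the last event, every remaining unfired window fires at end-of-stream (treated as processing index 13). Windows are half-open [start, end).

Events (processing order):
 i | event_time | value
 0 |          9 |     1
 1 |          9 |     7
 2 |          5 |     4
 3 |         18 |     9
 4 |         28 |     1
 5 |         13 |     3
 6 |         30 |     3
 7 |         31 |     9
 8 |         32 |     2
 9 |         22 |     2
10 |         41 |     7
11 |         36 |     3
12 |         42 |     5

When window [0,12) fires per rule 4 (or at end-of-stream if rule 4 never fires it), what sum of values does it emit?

i=0 t=9 v=1: → [0,12); WM=9
i=1 t=9 v=7: → [0,12); WM=9
i=2 t=5 v=4: DROP (t<9-2); WM=9
i=3 t=18 v=9: → [12,24); WM=18; [0,12) fires=8
i=4 t=28 v=1: → [24,36); WM=28; [12,24) fires=9
i=5 t=13 v=3: DROP (t<28-2); WM=28
i=6 t=30 v=3: → [24,36); WM=30
i=7 t=31 v=9: → [24,36); WM=31
i=8 t=32 v=2: → [24,36); WM=32
i=9 t=22 v=2: DROP (t<32-2); WM=32
i=10 t=41 v=7: → [36,48); WM=41; [24,36) fires=15
i=11 t=36 v=3: DROP (t<41-2); WM=41
i=12 t=42 v=5: → [36,48); WM=42

8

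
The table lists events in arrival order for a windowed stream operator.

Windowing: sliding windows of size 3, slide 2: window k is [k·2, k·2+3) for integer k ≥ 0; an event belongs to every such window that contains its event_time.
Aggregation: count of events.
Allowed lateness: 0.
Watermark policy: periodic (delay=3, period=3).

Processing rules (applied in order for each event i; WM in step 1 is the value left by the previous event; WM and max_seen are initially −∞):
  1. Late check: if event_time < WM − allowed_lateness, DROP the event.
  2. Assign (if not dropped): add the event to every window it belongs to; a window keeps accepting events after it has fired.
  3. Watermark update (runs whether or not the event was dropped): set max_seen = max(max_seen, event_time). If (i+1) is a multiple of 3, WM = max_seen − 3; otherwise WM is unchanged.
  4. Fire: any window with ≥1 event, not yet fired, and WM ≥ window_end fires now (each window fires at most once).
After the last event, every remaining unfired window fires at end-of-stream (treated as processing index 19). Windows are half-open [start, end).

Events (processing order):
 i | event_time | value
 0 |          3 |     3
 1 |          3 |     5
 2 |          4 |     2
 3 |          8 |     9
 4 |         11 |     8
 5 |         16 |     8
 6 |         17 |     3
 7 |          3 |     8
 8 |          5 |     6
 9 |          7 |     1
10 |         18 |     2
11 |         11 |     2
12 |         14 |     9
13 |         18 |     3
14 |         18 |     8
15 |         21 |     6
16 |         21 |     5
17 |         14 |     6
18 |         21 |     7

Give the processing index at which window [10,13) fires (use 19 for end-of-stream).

5

i=0 t=3 v=3: → [2,5); WM=−∞
i=1 t=3 v=5: → [2,5); WM=−∞
i=2 t=4 v=2: → [4,7),[2,5); WM=1
i=3 t=8 v=9: → [8,11),[6,9); WM=1
i=4 t=11 v=8: → [10,13); WM=1
i=5 t=16 v=8: → [16,19),[14,17); WM=13; [2,5) fires=3 [4,7) fires=1 [6,9) fires=1 [8,11) fires=1 [10,13) fires=1
i=6 t=17 v=3: → [16,19); WM=13
i=7 t=3 v=8: DROP (t<13-0); WM=13
i=8 t=5 v=6: DROP (t<13-0); WM=14
i=9 t=7 v=1: DROP (t<14-0); WM=14
i=10 t=18 v=2: → [18,21),[16,19); WM=14
i=11 t=11 v=2: DROP (t<14-0); WM=15
i=12 t=14 v=9: DROP (t<15-0); WM=15
i=13 t=18 v=3: → [18,21),[16,19); WM=15
i=14 t=18 v=8: → [18,21),[16,19); WM=15
i=15 t=21 v=6: → [20,23); WM=15
i=16 t=21 v=5: → [20,23); WM=15
i=17 t=14 v=6: DROP (t<15-0); WM=18; [14,17) fires=1
i=18 t=21 v=7: → [20,23); WM=18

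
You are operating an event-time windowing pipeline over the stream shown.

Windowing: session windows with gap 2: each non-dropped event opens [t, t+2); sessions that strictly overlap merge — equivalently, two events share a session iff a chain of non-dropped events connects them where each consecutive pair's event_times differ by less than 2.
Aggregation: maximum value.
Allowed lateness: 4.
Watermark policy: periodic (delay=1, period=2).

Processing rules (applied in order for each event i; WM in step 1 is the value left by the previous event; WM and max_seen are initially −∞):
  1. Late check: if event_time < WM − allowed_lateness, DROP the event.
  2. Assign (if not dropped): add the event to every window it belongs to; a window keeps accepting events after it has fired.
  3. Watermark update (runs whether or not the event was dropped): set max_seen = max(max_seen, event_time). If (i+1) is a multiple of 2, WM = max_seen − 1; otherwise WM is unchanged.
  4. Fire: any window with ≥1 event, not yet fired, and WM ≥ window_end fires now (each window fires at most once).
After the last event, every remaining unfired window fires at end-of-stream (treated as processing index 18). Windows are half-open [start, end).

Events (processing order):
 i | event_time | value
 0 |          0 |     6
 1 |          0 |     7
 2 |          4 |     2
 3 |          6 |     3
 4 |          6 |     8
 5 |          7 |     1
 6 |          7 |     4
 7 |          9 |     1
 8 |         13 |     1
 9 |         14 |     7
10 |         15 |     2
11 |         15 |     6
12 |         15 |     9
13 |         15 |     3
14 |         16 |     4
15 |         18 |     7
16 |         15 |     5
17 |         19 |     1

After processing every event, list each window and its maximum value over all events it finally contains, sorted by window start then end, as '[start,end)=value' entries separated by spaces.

[0,2)=7 [4,6)=2 [6,9)=8 [9,11)=1 [13,18)=9 [18,21)=7

i=0 t=0 v=6: → [0,2); WM=−∞
i=1 t=0 v=7: → [0,2); WM=-1
i=2 t=4 v=2: → [4,6); WM=-1
i=3 t=6 v=3: → [6,8); WM=5
i=4 t=6 v=8: → [6,8); WM=5
i=5 t=7 v=1: → [6,9); WM=6
i=6 t=7 v=4: → [6,9); WM=6
i=7 t=9 v=1: → [9,11); WM=8
i=8 t=13 v=1: → [13,15); WM=8
i=9 t=14 v=7: → [13,16); WM=13
i=10 t=15 v=2: → [13,17); WM=13
i=11 t=15 v=6: → [13,17); WM=14
i=12 t=15 v=9: → [13,17); WM=14
i=13 t=15 v=3: → [13,17); WM=14
i=14 t=16 v=4: → [13,18); WM=14
i=15 t=18 v=7: → [18,20); WM=17
i=16 t=15 v=5: → [13,18); WM=17
i=17 t=19 v=1: → [18,21); WM=18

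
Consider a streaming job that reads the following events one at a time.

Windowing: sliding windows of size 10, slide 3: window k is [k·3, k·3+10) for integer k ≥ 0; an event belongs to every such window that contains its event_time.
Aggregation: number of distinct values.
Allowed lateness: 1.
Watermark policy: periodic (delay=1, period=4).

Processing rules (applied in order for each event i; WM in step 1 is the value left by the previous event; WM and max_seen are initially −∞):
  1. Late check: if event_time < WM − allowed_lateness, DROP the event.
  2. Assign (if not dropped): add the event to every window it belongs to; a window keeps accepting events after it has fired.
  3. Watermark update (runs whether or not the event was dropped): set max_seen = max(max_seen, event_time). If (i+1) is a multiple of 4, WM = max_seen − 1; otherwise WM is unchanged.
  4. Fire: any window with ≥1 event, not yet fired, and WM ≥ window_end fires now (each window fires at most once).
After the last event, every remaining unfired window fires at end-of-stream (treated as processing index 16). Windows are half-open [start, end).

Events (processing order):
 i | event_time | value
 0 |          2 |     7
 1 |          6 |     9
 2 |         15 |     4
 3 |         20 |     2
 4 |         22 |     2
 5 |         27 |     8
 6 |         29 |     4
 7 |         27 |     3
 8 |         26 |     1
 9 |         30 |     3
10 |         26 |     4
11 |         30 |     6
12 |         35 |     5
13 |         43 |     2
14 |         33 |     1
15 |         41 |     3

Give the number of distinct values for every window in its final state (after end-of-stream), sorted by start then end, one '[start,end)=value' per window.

i=0 t=2 v=7: → [0,10); WM=−∞
i=1 t=6 v=9: → [6,16),[3,13),[0,10); WM=−∞
i=2 t=15 v=4: → [15,25),[12,22),[9,19),[6,16); WM=−∞
i=3 t=20 v=2: → [18,28),[15,25),[12,22); WM=19; [0,10) fires=2 [3,13) fires=1 [6,16) fires=2 [9,19) fires=1
i=4 t=22 v=2: → [21,31),[18,28),[15,25); WM=19
i=5 t=27 v=8: → [27,37),[24,34),[21,31),[18,28); WM=19
i=6 t=29 v=4: → [27,37),[24,34),[21,31); WM=19
i=7 t=27 v=3: → [27,37),[24,34),[21,31),[18,28); WM=28; [12,22) fires=2 [15,25) fires=2 [18,28) fires=3
i=8 t=26 v=1: DROP (t<28-1); WM=28
i=9 t=30 v=3: → [30,40),[27,37),[24,34),[21,31); WM=28
i=10 t=26 v=4: DROP (t<28-1); WM=28
i=11 t=30 v=6: → [30,40),[27,37),[24,34),[21,31); WM=29
i=12 t=35 v=5: → [33,43),[30,40),[27,37); WM=29
i=13 t=43 v=2: → [42,52),[39,49),[36,46); WM=29
i=14 t=33 v=1: → [33,43),[30,40),[27,37),[24,34); WM=29
i=15 t=41 v=3: → [39,49),[36,46),[33,43); WM=42; [21,31) fires=5 [24,34) fires=5 [27,37) fires=6 [30,40) fires=4

[0,10)=2 [3,13)=1 [6,16)=2 [9,19)=1 [12,22)=2 [15,25)=2 [18,28)=3 [21,31)=5 [24,34)=5 [27,37)=6 [30,40)=4 [33,43)=3 [36,46)=2 [39,49)=2 [42,52)=1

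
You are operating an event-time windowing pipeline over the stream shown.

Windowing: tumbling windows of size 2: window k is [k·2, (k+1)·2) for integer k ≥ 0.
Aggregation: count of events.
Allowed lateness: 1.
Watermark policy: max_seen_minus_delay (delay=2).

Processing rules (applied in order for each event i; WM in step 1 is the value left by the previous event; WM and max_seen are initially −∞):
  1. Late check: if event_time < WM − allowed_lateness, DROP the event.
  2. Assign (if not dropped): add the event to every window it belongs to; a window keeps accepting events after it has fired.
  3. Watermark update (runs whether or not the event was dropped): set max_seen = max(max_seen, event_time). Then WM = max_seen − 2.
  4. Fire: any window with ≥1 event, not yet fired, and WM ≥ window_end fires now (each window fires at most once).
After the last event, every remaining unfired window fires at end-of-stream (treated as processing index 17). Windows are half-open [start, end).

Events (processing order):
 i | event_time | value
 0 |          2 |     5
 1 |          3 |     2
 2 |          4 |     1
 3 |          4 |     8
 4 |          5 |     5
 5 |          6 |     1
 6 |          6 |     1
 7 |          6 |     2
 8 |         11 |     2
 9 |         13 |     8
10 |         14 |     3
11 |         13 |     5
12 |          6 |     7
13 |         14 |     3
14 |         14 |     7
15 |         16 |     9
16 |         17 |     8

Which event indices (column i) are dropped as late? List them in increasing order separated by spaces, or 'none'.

12

i=0 t=2 v=5: → [2,4); WM=0
i=1 t=3 v=2: → [2,4); WM=1
i=2 t=4 v=1: → [4,6); WM=2
i=3 t=4 v=8: → [4,6); WM=2
i=4 t=5 v=5: → [4,6); WM=3
i=5 t=6 v=1: → [6,8); WM=4; [2,4) fires=2
i=6 t=6 v=1: → [6,8); WM=4
i=7 t=6 v=2: → [6,8); WM=4
i=8 t=11 v=2: → [10,12); WM=9; [4,6) fires=3 [6,8) fires=3
i=9 t=13 v=8: → [12,14); WM=11
i=10 t=14 v=3: → [14,16); WM=12; [10,12) fires=1
i=11 t=13 v=5: → [12,14); WM=12
i=12 t=6 v=7: DROP (t<12-1); WM=12
i=13 t=14 v=3: → [14,16); WM=12
i=14 t=14 v=7: → [14,16); WM=12
i=15 t=16 v=9: → [16,18); WM=14; [12,14) fires=2
i=16 t=17 v=8: → [16,18); WM=15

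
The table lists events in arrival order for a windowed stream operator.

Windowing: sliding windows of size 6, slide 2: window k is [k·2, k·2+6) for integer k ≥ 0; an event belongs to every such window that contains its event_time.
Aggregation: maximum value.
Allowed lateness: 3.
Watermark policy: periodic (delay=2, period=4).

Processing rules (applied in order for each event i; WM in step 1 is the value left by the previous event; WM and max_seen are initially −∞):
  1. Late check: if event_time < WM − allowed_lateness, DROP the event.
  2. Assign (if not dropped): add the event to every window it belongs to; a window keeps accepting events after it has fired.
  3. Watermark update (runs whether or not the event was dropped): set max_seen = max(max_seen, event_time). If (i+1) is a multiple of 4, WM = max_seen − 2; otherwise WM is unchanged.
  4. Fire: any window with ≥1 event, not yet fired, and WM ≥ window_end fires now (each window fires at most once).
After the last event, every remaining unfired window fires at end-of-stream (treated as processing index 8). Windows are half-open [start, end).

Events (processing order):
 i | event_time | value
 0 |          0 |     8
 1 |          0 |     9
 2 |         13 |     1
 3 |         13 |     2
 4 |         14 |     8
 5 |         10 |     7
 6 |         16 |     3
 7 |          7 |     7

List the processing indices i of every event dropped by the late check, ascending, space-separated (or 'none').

i=0 t=0 v=8: → [0,6); WM=−∞
i=1 t=0 v=9: → [0,6); WM=−∞
i=2 t=13 v=1: → [12,18),[10,16),[8,14); WM=−∞
i=3 t=13 v=2: → [12,18),[10,16),[8,14); WM=11; [0,6) fires=9
i=4 t=14 v=8: → [14,20),[12,18),[10,16); WM=11
i=5 t=10 v=7: → [10,16),[8,14),[6,12); WM=11
i=6 t=16 v=3: → [16,22),[14,20),[12,18); WM=11
i=7 t=7 v=7: DROP (t<11-3); WM=14; [6,12) fires=7 [8,14) fires=7

7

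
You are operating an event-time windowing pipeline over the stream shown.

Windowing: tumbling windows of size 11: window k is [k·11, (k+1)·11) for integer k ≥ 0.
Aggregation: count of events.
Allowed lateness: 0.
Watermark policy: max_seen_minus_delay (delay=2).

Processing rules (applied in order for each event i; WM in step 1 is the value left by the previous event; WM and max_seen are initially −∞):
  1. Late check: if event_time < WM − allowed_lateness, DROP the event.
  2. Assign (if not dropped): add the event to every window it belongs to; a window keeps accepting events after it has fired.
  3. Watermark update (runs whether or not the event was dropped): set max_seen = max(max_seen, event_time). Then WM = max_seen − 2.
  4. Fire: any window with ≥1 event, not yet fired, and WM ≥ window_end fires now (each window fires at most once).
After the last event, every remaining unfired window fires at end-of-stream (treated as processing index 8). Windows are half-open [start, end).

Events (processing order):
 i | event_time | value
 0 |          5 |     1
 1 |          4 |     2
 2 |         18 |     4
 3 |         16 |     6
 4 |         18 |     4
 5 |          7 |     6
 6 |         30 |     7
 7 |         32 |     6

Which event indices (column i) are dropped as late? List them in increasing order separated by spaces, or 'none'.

i=0 t=5 v=1: → [0,11); WM=3
i=1 t=4 v=2: → [0,11); WM=3
i=2 t=18 v=4: → [11,22); WM=16; [0,11) fires=2
i=3 t=16 v=6: → [11,22); WM=16
i=4 t=18 v=4: → [11,22); WM=16
i=5 t=7 v=6: DROP (t<16-0); WM=16
i=6 t=30 v=7: → [22,33); WM=28; [11,22) fires=3
i=7 t=32 v=6: → [22,33); WM=30

5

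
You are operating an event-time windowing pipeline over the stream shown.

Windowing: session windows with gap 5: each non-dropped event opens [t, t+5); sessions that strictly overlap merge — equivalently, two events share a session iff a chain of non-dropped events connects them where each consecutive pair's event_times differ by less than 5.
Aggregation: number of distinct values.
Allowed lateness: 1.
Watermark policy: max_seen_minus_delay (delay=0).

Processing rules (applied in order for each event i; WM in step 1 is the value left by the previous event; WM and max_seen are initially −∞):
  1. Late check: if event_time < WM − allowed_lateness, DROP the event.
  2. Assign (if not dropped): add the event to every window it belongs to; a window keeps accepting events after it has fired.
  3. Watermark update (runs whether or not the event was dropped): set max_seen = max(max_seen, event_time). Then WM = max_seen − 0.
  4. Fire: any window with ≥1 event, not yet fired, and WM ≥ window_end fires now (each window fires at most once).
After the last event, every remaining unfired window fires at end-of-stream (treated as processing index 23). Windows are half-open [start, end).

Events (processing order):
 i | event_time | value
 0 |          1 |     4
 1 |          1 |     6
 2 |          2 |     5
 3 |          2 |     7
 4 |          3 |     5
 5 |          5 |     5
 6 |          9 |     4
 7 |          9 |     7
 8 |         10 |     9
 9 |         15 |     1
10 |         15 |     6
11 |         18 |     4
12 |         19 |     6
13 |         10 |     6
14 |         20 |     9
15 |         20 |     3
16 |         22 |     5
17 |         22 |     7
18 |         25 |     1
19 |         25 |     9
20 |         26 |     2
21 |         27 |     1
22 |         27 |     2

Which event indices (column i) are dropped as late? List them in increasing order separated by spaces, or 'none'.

13

i=0 t=1 v=4: → [1,6); WM=1
i=1 t=1 v=6: → [1,6); WM=1
i=2 t=2 v=5: → [1,7); WM=2
i=3 t=2 v=7: → [1,7); WM=2
i=4 t=3 v=5: → [1,8); WM=3
i=5 t=5 v=5: → [1,10); WM=5
i=6 t=9 v=4: → [1,14); WM=9
i=7 t=9 v=7: → [1,14); WM=9
i=8 t=10 v=9: → [1,15); WM=10
i=9 t=15 v=1: → [15,20); WM=15
i=10 t=15 v=6: → [15,20); WM=15
i=11 t=18 v=4: → [15,23); WM=18
i=12 t=19 v=6: → [15,24); WM=19
i=13 t=10 v=6: DROP (t<19-1); WM=19
i=14 t=20 v=9: → [15,25); WM=20
i=15 t=20 v=3: → [15,25); WM=20
i=16 t=22 v=5: → [15,27); WM=22
i=17 t=22 v=7: → [15,27); WM=22
i=18 t=25 v=1: → [15,30); WM=25
i=19 t=25 v=9: → [15,30); WM=25
i=20 t=26 v=2: → [15,31); WM=26
i=21 t=27 v=1: → [15,32); WM=27
i=22 t=27 v=2: → [15,32); WM=27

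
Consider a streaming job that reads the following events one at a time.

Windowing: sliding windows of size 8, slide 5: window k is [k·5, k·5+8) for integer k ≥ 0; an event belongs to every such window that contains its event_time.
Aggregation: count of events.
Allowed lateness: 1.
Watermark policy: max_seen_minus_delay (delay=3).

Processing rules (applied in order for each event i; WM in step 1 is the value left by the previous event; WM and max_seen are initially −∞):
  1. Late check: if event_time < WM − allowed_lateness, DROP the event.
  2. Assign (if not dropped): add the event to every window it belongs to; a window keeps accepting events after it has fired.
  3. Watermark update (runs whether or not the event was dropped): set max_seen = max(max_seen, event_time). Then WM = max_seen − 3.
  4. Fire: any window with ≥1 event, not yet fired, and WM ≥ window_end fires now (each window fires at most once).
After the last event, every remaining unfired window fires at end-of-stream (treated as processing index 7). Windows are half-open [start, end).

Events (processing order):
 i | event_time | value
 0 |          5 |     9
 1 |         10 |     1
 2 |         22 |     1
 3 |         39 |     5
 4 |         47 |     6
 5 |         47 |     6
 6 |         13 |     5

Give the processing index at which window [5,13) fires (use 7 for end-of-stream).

2

i=0 t=5 v=9: → [5,13),[0,8); WM=2
i=1 t=10 v=1: → [10,18),[5,13); WM=7
i=2 t=22 v=1: → [20,28),[15,23); WM=19; [0,8) fires=1 [5,13) fires=2 [10,18) fires=1
i=3 t=39 v=5: → [35,43); WM=36; [15,23) fires=1 [20,28) fires=1
i=4 t=47 v=6: → [45,53),[40,48); WM=44; [35,43) fires=1
i=5 t=47 v=6: → [45,53),[40,48); WM=44
i=6 t=13 v=5: DROP (t<44-1); WM=44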